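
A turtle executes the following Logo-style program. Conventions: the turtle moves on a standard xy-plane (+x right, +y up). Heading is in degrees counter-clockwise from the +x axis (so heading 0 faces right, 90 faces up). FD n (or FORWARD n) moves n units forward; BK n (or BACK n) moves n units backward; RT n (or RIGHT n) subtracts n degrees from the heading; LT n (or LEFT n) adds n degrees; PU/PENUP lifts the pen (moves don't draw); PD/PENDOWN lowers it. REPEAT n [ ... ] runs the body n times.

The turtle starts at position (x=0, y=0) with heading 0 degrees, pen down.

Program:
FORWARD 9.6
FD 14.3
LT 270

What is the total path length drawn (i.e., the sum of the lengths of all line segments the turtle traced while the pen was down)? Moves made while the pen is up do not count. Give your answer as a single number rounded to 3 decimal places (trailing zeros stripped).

Executing turtle program step by step:
Start: pos=(0,0), heading=0, pen down
FD 9.6: (0,0) -> (9.6,0) [heading=0, draw]
FD 14.3: (9.6,0) -> (23.9,0) [heading=0, draw]
LT 270: heading 0 -> 270
Final: pos=(23.9,0), heading=270, 2 segment(s) drawn

Segment lengths:
  seg 1: (0,0) -> (9.6,0), length = 9.6
  seg 2: (9.6,0) -> (23.9,0), length = 14.3
Total = 23.9

Answer: 23.9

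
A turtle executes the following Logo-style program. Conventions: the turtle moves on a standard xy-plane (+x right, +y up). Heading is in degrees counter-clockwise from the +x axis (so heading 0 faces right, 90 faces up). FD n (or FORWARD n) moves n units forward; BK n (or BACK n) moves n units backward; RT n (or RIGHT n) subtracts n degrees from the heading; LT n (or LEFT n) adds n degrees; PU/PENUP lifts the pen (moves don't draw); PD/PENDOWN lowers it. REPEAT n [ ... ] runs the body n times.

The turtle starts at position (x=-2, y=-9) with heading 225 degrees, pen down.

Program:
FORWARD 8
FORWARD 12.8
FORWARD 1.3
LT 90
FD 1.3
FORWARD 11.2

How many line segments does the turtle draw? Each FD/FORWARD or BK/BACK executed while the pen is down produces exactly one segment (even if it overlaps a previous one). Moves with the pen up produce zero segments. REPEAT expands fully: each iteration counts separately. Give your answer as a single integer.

Answer: 5

Derivation:
Executing turtle program step by step:
Start: pos=(-2,-9), heading=225, pen down
FD 8: (-2,-9) -> (-7.657,-14.657) [heading=225, draw]
FD 12.8: (-7.657,-14.657) -> (-16.708,-23.708) [heading=225, draw]
FD 1.3: (-16.708,-23.708) -> (-17.627,-24.627) [heading=225, draw]
LT 90: heading 225 -> 315
FD 1.3: (-17.627,-24.627) -> (-16.708,-25.546) [heading=315, draw]
FD 11.2: (-16.708,-25.546) -> (-8.788,-33.466) [heading=315, draw]
Final: pos=(-8.788,-33.466), heading=315, 5 segment(s) drawn
Segments drawn: 5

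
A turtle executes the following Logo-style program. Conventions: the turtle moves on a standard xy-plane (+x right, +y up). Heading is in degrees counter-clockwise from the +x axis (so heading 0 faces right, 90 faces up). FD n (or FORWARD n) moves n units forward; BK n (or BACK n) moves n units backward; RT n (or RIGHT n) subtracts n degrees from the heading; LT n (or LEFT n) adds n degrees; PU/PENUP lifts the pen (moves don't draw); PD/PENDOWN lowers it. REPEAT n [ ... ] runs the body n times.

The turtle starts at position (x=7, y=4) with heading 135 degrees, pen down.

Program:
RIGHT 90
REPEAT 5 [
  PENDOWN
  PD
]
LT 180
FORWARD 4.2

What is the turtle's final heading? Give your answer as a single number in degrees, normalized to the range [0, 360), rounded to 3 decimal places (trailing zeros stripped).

Executing turtle program step by step:
Start: pos=(7,4), heading=135, pen down
RT 90: heading 135 -> 45
REPEAT 5 [
  -- iteration 1/5 --
  PD: pen down
  PD: pen down
  -- iteration 2/5 --
  PD: pen down
  PD: pen down
  -- iteration 3/5 --
  PD: pen down
  PD: pen down
  -- iteration 4/5 --
  PD: pen down
  PD: pen down
  -- iteration 5/5 --
  PD: pen down
  PD: pen down
]
LT 180: heading 45 -> 225
FD 4.2: (7,4) -> (4.03,1.03) [heading=225, draw]
Final: pos=(4.03,1.03), heading=225, 1 segment(s) drawn

Answer: 225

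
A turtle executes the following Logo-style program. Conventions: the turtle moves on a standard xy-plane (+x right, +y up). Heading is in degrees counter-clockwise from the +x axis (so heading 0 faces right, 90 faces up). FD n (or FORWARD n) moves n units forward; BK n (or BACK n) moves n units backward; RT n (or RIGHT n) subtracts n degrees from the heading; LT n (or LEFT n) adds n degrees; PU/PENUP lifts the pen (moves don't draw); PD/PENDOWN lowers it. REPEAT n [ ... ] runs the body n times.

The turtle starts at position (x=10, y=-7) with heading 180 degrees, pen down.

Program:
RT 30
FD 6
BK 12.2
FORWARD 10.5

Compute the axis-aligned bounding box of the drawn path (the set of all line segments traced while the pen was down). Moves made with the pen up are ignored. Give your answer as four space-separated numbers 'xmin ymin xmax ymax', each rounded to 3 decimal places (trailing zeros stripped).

Answer: 4.804 -10.1 15.369 -4

Derivation:
Executing turtle program step by step:
Start: pos=(10,-7), heading=180, pen down
RT 30: heading 180 -> 150
FD 6: (10,-7) -> (4.804,-4) [heading=150, draw]
BK 12.2: (4.804,-4) -> (15.369,-10.1) [heading=150, draw]
FD 10.5: (15.369,-10.1) -> (6.276,-4.85) [heading=150, draw]
Final: pos=(6.276,-4.85), heading=150, 3 segment(s) drawn

Segment endpoints: x in {4.804, 6.276, 10, 15.369}, y in {-10.1, -7, -4.85, -4}
xmin=4.804, ymin=-10.1, xmax=15.369, ymax=-4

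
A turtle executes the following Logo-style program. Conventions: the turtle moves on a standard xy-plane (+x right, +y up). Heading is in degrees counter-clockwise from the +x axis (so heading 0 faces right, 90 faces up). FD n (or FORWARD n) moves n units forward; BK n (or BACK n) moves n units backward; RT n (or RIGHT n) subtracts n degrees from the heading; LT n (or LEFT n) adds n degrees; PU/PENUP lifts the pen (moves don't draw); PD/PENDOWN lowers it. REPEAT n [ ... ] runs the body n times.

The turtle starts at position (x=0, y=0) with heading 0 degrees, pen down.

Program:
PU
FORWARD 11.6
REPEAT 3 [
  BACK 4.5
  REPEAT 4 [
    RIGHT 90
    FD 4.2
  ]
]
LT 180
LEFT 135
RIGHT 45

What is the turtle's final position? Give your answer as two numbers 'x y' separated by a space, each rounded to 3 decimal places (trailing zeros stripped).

Executing turtle program step by step:
Start: pos=(0,0), heading=0, pen down
PU: pen up
FD 11.6: (0,0) -> (11.6,0) [heading=0, move]
REPEAT 3 [
  -- iteration 1/3 --
  BK 4.5: (11.6,0) -> (7.1,0) [heading=0, move]
  REPEAT 4 [
    -- iteration 1/4 --
    RT 90: heading 0 -> 270
    FD 4.2: (7.1,0) -> (7.1,-4.2) [heading=270, move]
    -- iteration 2/4 --
    RT 90: heading 270 -> 180
    FD 4.2: (7.1,-4.2) -> (2.9,-4.2) [heading=180, move]
    -- iteration 3/4 --
    RT 90: heading 180 -> 90
    FD 4.2: (2.9,-4.2) -> (2.9,0) [heading=90, move]
    -- iteration 4/4 --
    RT 90: heading 90 -> 0
    FD 4.2: (2.9,0) -> (7.1,0) [heading=0, move]
  ]
  -- iteration 2/3 --
  BK 4.5: (7.1,0) -> (2.6,0) [heading=0, move]
  REPEAT 4 [
    -- iteration 1/4 --
    RT 90: heading 0 -> 270
    FD 4.2: (2.6,0) -> (2.6,-4.2) [heading=270, move]
    -- iteration 2/4 --
    RT 90: heading 270 -> 180
    FD 4.2: (2.6,-4.2) -> (-1.6,-4.2) [heading=180, move]
    -- iteration 3/4 --
    RT 90: heading 180 -> 90
    FD 4.2: (-1.6,-4.2) -> (-1.6,0) [heading=90, move]
    -- iteration 4/4 --
    RT 90: heading 90 -> 0
    FD 4.2: (-1.6,0) -> (2.6,0) [heading=0, move]
  ]
  -- iteration 3/3 --
  BK 4.5: (2.6,0) -> (-1.9,0) [heading=0, move]
  REPEAT 4 [
    -- iteration 1/4 --
    RT 90: heading 0 -> 270
    FD 4.2: (-1.9,0) -> (-1.9,-4.2) [heading=270, move]
    -- iteration 2/4 --
    RT 90: heading 270 -> 180
    FD 4.2: (-1.9,-4.2) -> (-6.1,-4.2) [heading=180, move]
    -- iteration 3/4 --
    RT 90: heading 180 -> 90
    FD 4.2: (-6.1,-4.2) -> (-6.1,0) [heading=90, move]
    -- iteration 4/4 --
    RT 90: heading 90 -> 0
    FD 4.2: (-6.1,0) -> (-1.9,0) [heading=0, move]
  ]
]
LT 180: heading 0 -> 180
LT 135: heading 180 -> 315
RT 45: heading 315 -> 270
Final: pos=(-1.9,0), heading=270, 0 segment(s) drawn

Answer: -1.9 0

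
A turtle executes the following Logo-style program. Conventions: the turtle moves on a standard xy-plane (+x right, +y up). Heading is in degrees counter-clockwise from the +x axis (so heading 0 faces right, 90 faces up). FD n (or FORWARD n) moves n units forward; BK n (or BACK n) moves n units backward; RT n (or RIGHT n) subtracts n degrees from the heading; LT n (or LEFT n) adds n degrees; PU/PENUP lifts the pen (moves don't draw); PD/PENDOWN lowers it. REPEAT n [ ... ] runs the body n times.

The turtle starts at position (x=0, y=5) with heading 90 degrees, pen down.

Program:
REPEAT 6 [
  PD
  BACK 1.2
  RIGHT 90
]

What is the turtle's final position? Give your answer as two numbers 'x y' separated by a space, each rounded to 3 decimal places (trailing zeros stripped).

Executing turtle program step by step:
Start: pos=(0,5), heading=90, pen down
REPEAT 6 [
  -- iteration 1/6 --
  PD: pen down
  BK 1.2: (0,5) -> (0,3.8) [heading=90, draw]
  RT 90: heading 90 -> 0
  -- iteration 2/6 --
  PD: pen down
  BK 1.2: (0,3.8) -> (-1.2,3.8) [heading=0, draw]
  RT 90: heading 0 -> 270
  -- iteration 3/6 --
  PD: pen down
  BK 1.2: (-1.2,3.8) -> (-1.2,5) [heading=270, draw]
  RT 90: heading 270 -> 180
  -- iteration 4/6 --
  PD: pen down
  BK 1.2: (-1.2,5) -> (0,5) [heading=180, draw]
  RT 90: heading 180 -> 90
  -- iteration 5/6 --
  PD: pen down
  BK 1.2: (0,5) -> (0,3.8) [heading=90, draw]
  RT 90: heading 90 -> 0
  -- iteration 6/6 --
  PD: pen down
  BK 1.2: (0,3.8) -> (-1.2,3.8) [heading=0, draw]
  RT 90: heading 0 -> 270
]
Final: pos=(-1.2,3.8), heading=270, 6 segment(s) drawn

Answer: -1.2 3.8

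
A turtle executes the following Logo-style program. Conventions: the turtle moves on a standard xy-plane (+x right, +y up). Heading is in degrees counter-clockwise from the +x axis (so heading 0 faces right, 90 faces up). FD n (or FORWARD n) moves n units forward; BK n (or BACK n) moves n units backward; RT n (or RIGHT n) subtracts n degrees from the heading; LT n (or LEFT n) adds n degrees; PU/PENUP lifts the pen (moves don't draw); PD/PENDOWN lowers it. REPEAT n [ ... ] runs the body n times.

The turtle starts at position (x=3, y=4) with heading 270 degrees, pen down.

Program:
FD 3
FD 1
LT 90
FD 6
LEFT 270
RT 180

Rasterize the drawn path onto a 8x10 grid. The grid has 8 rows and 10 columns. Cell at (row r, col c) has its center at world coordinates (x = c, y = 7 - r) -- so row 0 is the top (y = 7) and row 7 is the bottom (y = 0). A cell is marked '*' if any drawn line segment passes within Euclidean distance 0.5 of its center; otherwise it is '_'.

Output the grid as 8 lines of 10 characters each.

Segment 0: (3,4) -> (3,1)
Segment 1: (3,1) -> (3,0)
Segment 2: (3,0) -> (9,-0)

Answer: __________
__________
__________
___*______
___*______
___*______
___*______
___*******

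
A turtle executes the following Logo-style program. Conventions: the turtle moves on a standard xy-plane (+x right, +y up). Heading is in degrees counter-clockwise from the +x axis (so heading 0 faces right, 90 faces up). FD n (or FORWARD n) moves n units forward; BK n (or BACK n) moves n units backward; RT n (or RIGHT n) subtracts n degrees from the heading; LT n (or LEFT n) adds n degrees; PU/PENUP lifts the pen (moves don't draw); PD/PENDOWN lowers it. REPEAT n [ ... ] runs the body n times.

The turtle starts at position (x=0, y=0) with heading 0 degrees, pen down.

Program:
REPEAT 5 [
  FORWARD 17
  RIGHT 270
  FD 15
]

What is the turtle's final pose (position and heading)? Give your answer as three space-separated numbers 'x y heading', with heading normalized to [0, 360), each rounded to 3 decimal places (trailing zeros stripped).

Answer: 17 15 90

Derivation:
Executing turtle program step by step:
Start: pos=(0,0), heading=0, pen down
REPEAT 5 [
  -- iteration 1/5 --
  FD 17: (0,0) -> (17,0) [heading=0, draw]
  RT 270: heading 0 -> 90
  FD 15: (17,0) -> (17,15) [heading=90, draw]
  -- iteration 2/5 --
  FD 17: (17,15) -> (17,32) [heading=90, draw]
  RT 270: heading 90 -> 180
  FD 15: (17,32) -> (2,32) [heading=180, draw]
  -- iteration 3/5 --
  FD 17: (2,32) -> (-15,32) [heading=180, draw]
  RT 270: heading 180 -> 270
  FD 15: (-15,32) -> (-15,17) [heading=270, draw]
  -- iteration 4/5 --
  FD 17: (-15,17) -> (-15,0) [heading=270, draw]
  RT 270: heading 270 -> 0
  FD 15: (-15,0) -> (0,0) [heading=0, draw]
  -- iteration 5/5 --
  FD 17: (0,0) -> (17,0) [heading=0, draw]
  RT 270: heading 0 -> 90
  FD 15: (17,0) -> (17,15) [heading=90, draw]
]
Final: pos=(17,15), heading=90, 10 segment(s) drawn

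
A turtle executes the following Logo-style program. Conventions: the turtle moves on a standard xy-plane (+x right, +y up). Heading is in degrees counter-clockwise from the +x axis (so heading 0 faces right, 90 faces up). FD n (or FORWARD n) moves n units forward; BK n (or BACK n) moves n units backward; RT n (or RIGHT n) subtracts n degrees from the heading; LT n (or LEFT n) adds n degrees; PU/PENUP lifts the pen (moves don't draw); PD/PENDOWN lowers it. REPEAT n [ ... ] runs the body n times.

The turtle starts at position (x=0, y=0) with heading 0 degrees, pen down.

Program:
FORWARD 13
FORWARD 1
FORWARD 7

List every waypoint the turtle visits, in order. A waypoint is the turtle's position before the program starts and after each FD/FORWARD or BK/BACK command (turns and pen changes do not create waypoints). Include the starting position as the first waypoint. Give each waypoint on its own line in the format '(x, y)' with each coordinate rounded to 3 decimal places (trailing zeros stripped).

Executing turtle program step by step:
Start: pos=(0,0), heading=0, pen down
FD 13: (0,0) -> (13,0) [heading=0, draw]
FD 1: (13,0) -> (14,0) [heading=0, draw]
FD 7: (14,0) -> (21,0) [heading=0, draw]
Final: pos=(21,0), heading=0, 3 segment(s) drawn
Waypoints (4 total):
(0, 0)
(13, 0)
(14, 0)
(21, 0)

Answer: (0, 0)
(13, 0)
(14, 0)
(21, 0)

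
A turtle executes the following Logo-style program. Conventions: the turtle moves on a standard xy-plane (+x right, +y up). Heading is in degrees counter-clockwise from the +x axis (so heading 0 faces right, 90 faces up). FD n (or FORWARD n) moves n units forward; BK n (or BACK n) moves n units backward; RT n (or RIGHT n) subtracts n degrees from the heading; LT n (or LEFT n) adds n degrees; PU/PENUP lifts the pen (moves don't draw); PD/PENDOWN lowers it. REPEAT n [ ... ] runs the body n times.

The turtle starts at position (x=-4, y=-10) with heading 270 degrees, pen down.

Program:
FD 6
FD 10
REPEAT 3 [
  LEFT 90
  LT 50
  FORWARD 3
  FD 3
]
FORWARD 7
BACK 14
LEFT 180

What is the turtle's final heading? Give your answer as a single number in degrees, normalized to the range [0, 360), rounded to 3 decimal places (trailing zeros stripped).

Answer: 150

Derivation:
Executing turtle program step by step:
Start: pos=(-4,-10), heading=270, pen down
FD 6: (-4,-10) -> (-4,-16) [heading=270, draw]
FD 10: (-4,-16) -> (-4,-26) [heading=270, draw]
REPEAT 3 [
  -- iteration 1/3 --
  LT 90: heading 270 -> 0
  LT 50: heading 0 -> 50
  FD 3: (-4,-26) -> (-2.072,-23.702) [heading=50, draw]
  FD 3: (-2.072,-23.702) -> (-0.143,-21.404) [heading=50, draw]
  -- iteration 2/3 --
  LT 90: heading 50 -> 140
  LT 50: heading 140 -> 190
  FD 3: (-0.143,-21.404) -> (-3.098,-21.925) [heading=190, draw]
  FD 3: (-3.098,-21.925) -> (-6.052,-22.446) [heading=190, draw]
  -- iteration 3/3 --
  LT 90: heading 190 -> 280
  LT 50: heading 280 -> 330
  FD 3: (-6.052,-22.446) -> (-3.454,-23.946) [heading=330, draw]
  FD 3: (-3.454,-23.946) -> (-0.856,-25.446) [heading=330, draw]
]
FD 7: (-0.856,-25.446) -> (5.206,-28.946) [heading=330, draw]
BK 14: (5.206,-28.946) -> (-6.918,-21.946) [heading=330, draw]
LT 180: heading 330 -> 150
Final: pos=(-6.918,-21.946), heading=150, 10 segment(s) drawn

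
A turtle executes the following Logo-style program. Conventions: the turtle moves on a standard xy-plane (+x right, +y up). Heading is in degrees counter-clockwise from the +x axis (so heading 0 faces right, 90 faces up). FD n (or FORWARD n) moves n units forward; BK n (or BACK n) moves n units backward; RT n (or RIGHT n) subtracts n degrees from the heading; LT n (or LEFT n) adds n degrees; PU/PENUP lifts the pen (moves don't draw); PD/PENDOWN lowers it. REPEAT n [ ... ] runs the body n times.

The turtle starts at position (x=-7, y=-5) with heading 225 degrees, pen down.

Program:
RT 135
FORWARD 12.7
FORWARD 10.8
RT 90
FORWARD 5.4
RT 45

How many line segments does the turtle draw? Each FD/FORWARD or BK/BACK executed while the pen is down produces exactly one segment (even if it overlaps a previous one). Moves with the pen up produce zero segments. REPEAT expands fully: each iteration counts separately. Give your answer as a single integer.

Executing turtle program step by step:
Start: pos=(-7,-5), heading=225, pen down
RT 135: heading 225 -> 90
FD 12.7: (-7,-5) -> (-7,7.7) [heading=90, draw]
FD 10.8: (-7,7.7) -> (-7,18.5) [heading=90, draw]
RT 90: heading 90 -> 0
FD 5.4: (-7,18.5) -> (-1.6,18.5) [heading=0, draw]
RT 45: heading 0 -> 315
Final: pos=(-1.6,18.5), heading=315, 3 segment(s) drawn
Segments drawn: 3

Answer: 3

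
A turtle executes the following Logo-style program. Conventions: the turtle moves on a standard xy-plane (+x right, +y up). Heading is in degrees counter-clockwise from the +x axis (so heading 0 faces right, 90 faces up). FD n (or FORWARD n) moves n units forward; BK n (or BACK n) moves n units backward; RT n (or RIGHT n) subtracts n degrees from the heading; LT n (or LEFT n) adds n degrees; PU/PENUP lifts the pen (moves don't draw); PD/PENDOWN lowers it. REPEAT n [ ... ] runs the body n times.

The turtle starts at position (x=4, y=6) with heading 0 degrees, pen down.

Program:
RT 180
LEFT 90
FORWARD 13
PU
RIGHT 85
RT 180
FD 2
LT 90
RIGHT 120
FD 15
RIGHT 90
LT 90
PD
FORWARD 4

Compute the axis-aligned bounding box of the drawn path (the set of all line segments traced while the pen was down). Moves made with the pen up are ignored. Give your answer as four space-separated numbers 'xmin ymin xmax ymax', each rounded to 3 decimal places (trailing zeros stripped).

Answer: 4 -14.855 23.212 6

Derivation:
Executing turtle program step by step:
Start: pos=(4,6), heading=0, pen down
RT 180: heading 0 -> 180
LT 90: heading 180 -> 270
FD 13: (4,6) -> (4,-7) [heading=270, draw]
PU: pen up
RT 85: heading 270 -> 185
RT 180: heading 185 -> 5
FD 2: (4,-7) -> (5.992,-6.826) [heading=5, move]
LT 90: heading 5 -> 95
RT 120: heading 95 -> 335
FD 15: (5.992,-6.826) -> (19.587,-13.165) [heading=335, move]
RT 90: heading 335 -> 245
LT 90: heading 245 -> 335
PD: pen down
FD 4: (19.587,-13.165) -> (23.212,-14.855) [heading=335, draw]
Final: pos=(23.212,-14.855), heading=335, 2 segment(s) drawn

Segment endpoints: x in {4, 4, 19.587, 23.212}, y in {-14.855, -13.165, -7, 6}
xmin=4, ymin=-14.855, xmax=23.212, ymax=6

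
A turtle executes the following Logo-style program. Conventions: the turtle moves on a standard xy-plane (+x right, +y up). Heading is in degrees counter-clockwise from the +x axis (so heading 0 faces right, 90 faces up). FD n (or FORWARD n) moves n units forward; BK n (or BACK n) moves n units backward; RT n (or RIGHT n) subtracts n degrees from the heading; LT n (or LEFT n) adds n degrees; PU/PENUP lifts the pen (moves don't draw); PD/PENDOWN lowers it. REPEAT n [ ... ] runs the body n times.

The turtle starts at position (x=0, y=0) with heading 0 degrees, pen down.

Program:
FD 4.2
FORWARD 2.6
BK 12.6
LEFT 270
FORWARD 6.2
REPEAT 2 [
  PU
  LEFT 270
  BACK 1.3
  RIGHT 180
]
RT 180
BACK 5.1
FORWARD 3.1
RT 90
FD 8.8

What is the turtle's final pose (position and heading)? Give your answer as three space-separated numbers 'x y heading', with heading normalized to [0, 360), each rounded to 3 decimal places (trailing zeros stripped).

Answer: -13.3 -2.9 180

Derivation:
Executing turtle program step by step:
Start: pos=(0,0), heading=0, pen down
FD 4.2: (0,0) -> (4.2,0) [heading=0, draw]
FD 2.6: (4.2,0) -> (6.8,0) [heading=0, draw]
BK 12.6: (6.8,0) -> (-5.8,0) [heading=0, draw]
LT 270: heading 0 -> 270
FD 6.2: (-5.8,0) -> (-5.8,-6.2) [heading=270, draw]
REPEAT 2 [
  -- iteration 1/2 --
  PU: pen up
  LT 270: heading 270 -> 180
  BK 1.3: (-5.8,-6.2) -> (-4.5,-6.2) [heading=180, move]
  RT 180: heading 180 -> 0
  -- iteration 2/2 --
  PU: pen up
  LT 270: heading 0 -> 270
  BK 1.3: (-4.5,-6.2) -> (-4.5,-4.9) [heading=270, move]
  RT 180: heading 270 -> 90
]
RT 180: heading 90 -> 270
BK 5.1: (-4.5,-4.9) -> (-4.5,0.2) [heading=270, move]
FD 3.1: (-4.5,0.2) -> (-4.5,-2.9) [heading=270, move]
RT 90: heading 270 -> 180
FD 8.8: (-4.5,-2.9) -> (-13.3,-2.9) [heading=180, move]
Final: pos=(-13.3,-2.9), heading=180, 4 segment(s) drawn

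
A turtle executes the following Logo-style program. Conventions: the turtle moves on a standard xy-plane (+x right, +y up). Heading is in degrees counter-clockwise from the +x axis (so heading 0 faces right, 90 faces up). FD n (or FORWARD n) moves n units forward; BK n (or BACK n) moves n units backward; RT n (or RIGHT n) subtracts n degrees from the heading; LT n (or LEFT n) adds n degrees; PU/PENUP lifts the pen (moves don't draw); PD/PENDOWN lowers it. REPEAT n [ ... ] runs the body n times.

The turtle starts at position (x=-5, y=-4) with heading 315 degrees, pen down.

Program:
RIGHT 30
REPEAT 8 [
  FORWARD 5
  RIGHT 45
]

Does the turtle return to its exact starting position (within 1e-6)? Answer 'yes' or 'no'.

Answer: yes

Derivation:
Executing turtle program step by step:
Start: pos=(-5,-4), heading=315, pen down
RT 30: heading 315 -> 285
REPEAT 8 [
  -- iteration 1/8 --
  FD 5: (-5,-4) -> (-3.706,-8.83) [heading=285, draw]
  RT 45: heading 285 -> 240
  -- iteration 2/8 --
  FD 5: (-3.706,-8.83) -> (-6.206,-13.16) [heading=240, draw]
  RT 45: heading 240 -> 195
  -- iteration 3/8 --
  FD 5: (-6.206,-13.16) -> (-11.036,-14.454) [heading=195, draw]
  RT 45: heading 195 -> 150
  -- iteration 4/8 --
  FD 5: (-11.036,-14.454) -> (-15.366,-11.954) [heading=150, draw]
  RT 45: heading 150 -> 105
  -- iteration 5/8 --
  FD 5: (-15.366,-11.954) -> (-16.66,-7.124) [heading=105, draw]
  RT 45: heading 105 -> 60
  -- iteration 6/8 --
  FD 5: (-16.66,-7.124) -> (-14.16,-2.794) [heading=60, draw]
  RT 45: heading 60 -> 15
  -- iteration 7/8 --
  FD 5: (-14.16,-2.794) -> (-9.33,-1.5) [heading=15, draw]
  RT 45: heading 15 -> 330
  -- iteration 8/8 --
  FD 5: (-9.33,-1.5) -> (-5,-4) [heading=330, draw]
  RT 45: heading 330 -> 285
]
Final: pos=(-5,-4), heading=285, 8 segment(s) drawn

Start position: (-5, -4)
Final position: (-5, -4)
Distance = 0; < 1e-6 -> CLOSED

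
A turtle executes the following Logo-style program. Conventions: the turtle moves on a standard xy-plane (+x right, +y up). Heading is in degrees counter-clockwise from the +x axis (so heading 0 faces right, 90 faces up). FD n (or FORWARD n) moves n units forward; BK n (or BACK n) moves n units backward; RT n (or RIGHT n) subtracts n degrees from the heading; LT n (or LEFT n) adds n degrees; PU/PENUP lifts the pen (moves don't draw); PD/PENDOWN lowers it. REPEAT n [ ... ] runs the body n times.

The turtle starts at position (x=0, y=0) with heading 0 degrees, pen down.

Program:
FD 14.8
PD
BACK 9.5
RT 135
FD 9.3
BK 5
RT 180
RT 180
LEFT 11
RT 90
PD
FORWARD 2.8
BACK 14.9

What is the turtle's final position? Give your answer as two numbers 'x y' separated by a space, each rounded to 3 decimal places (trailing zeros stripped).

Executing turtle program step by step:
Start: pos=(0,0), heading=0, pen down
FD 14.8: (0,0) -> (14.8,0) [heading=0, draw]
PD: pen down
BK 9.5: (14.8,0) -> (5.3,0) [heading=0, draw]
RT 135: heading 0 -> 225
FD 9.3: (5.3,0) -> (-1.276,-6.576) [heading=225, draw]
BK 5: (-1.276,-6.576) -> (2.259,-3.041) [heading=225, draw]
RT 180: heading 225 -> 45
RT 180: heading 45 -> 225
LT 11: heading 225 -> 236
RT 90: heading 236 -> 146
PD: pen down
FD 2.8: (2.259,-3.041) -> (-0.062,-1.475) [heading=146, draw]
BK 14.9: (-0.062,-1.475) -> (12.291,-9.807) [heading=146, draw]
Final: pos=(12.291,-9.807), heading=146, 6 segment(s) drawn

Answer: 12.291 -9.807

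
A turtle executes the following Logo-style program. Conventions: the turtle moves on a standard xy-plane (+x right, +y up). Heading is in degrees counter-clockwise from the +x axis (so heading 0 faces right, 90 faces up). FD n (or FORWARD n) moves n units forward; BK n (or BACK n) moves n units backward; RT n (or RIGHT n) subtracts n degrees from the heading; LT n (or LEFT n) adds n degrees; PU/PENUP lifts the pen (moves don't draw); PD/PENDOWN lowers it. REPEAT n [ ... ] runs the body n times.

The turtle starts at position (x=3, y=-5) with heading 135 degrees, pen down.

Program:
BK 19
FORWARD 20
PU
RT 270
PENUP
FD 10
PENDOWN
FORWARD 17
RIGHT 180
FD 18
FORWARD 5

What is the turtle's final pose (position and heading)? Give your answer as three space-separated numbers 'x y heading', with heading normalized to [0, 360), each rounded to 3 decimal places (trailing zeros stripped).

Executing turtle program step by step:
Start: pos=(3,-5), heading=135, pen down
BK 19: (3,-5) -> (16.435,-18.435) [heading=135, draw]
FD 20: (16.435,-18.435) -> (2.293,-4.293) [heading=135, draw]
PU: pen up
RT 270: heading 135 -> 225
PU: pen up
FD 10: (2.293,-4.293) -> (-4.778,-11.364) [heading=225, move]
PD: pen down
FD 17: (-4.778,-11.364) -> (-16.799,-23.385) [heading=225, draw]
RT 180: heading 225 -> 45
FD 18: (-16.799,-23.385) -> (-4.071,-10.657) [heading=45, draw]
FD 5: (-4.071,-10.657) -> (-0.536,-7.121) [heading=45, draw]
Final: pos=(-0.536,-7.121), heading=45, 5 segment(s) drawn

Answer: -0.536 -7.121 45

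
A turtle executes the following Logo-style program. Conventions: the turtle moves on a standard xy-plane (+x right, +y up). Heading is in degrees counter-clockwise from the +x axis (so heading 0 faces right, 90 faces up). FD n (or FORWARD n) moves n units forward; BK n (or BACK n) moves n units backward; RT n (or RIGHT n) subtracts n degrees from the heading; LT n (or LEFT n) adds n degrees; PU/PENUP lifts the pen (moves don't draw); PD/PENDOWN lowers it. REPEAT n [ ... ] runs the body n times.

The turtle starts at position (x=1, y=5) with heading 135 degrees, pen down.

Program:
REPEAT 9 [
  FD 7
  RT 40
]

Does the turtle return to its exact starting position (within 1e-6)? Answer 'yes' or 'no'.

Executing turtle program step by step:
Start: pos=(1,5), heading=135, pen down
REPEAT 9 [
  -- iteration 1/9 --
  FD 7: (1,5) -> (-3.95,9.95) [heading=135, draw]
  RT 40: heading 135 -> 95
  -- iteration 2/9 --
  FD 7: (-3.95,9.95) -> (-4.56,16.923) [heading=95, draw]
  RT 40: heading 95 -> 55
  -- iteration 3/9 --
  FD 7: (-4.56,16.923) -> (-0.545,22.657) [heading=55, draw]
  RT 40: heading 55 -> 15
  -- iteration 4/9 --
  FD 7: (-0.545,22.657) -> (6.217,24.469) [heading=15, draw]
  RT 40: heading 15 -> 335
  -- iteration 5/9 --
  FD 7: (6.217,24.469) -> (12.561,21.511) [heading=335, draw]
  RT 40: heading 335 -> 295
  -- iteration 6/9 --
  FD 7: (12.561,21.511) -> (15.519,15.166) [heading=295, draw]
  RT 40: heading 295 -> 255
  -- iteration 7/9 --
  FD 7: (15.519,15.166) -> (13.707,8.405) [heading=255, draw]
  RT 40: heading 255 -> 215
  -- iteration 8/9 --
  FD 7: (13.707,8.405) -> (7.973,4.39) [heading=215, draw]
  RT 40: heading 215 -> 175
  -- iteration 9/9 --
  FD 7: (7.973,4.39) -> (1,5) [heading=175, draw]
  RT 40: heading 175 -> 135
]
Final: pos=(1,5), heading=135, 9 segment(s) drawn

Start position: (1, 5)
Final position: (1, 5)
Distance = 0; < 1e-6 -> CLOSED

Answer: yes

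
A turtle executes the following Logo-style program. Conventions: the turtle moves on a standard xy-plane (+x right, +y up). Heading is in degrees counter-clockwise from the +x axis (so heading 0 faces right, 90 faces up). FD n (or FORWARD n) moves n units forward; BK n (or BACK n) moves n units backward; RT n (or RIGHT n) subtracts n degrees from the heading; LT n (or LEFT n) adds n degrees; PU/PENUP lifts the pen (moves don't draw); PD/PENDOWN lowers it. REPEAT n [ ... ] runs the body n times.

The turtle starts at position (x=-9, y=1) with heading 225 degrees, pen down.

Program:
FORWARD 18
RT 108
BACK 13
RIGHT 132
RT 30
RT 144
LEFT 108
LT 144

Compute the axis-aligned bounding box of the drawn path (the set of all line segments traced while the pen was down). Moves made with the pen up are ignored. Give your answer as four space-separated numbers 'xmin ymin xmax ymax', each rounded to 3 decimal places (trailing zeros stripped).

Answer: -21.728 -23.311 -9 1

Derivation:
Executing turtle program step by step:
Start: pos=(-9,1), heading=225, pen down
FD 18: (-9,1) -> (-21.728,-11.728) [heading=225, draw]
RT 108: heading 225 -> 117
BK 13: (-21.728,-11.728) -> (-15.826,-23.311) [heading=117, draw]
RT 132: heading 117 -> 345
RT 30: heading 345 -> 315
RT 144: heading 315 -> 171
LT 108: heading 171 -> 279
LT 144: heading 279 -> 63
Final: pos=(-15.826,-23.311), heading=63, 2 segment(s) drawn

Segment endpoints: x in {-21.728, -15.826, -9}, y in {-23.311, -11.728, 1}
xmin=-21.728, ymin=-23.311, xmax=-9, ymax=1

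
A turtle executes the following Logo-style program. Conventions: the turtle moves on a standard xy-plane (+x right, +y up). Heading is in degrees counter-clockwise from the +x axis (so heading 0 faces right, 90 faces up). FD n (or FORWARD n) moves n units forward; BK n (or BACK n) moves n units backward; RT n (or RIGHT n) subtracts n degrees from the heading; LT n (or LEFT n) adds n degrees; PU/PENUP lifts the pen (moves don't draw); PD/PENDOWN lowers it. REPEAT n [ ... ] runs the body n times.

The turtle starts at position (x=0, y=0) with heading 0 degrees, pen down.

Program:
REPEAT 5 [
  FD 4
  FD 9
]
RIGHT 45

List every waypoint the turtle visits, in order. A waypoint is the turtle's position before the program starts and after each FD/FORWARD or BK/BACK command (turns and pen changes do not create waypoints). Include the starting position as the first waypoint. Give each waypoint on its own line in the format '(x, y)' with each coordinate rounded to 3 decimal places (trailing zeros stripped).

Answer: (0, 0)
(4, 0)
(13, 0)
(17, 0)
(26, 0)
(30, 0)
(39, 0)
(43, 0)
(52, 0)
(56, 0)
(65, 0)

Derivation:
Executing turtle program step by step:
Start: pos=(0,0), heading=0, pen down
REPEAT 5 [
  -- iteration 1/5 --
  FD 4: (0,0) -> (4,0) [heading=0, draw]
  FD 9: (4,0) -> (13,0) [heading=0, draw]
  -- iteration 2/5 --
  FD 4: (13,0) -> (17,0) [heading=0, draw]
  FD 9: (17,0) -> (26,0) [heading=0, draw]
  -- iteration 3/5 --
  FD 4: (26,0) -> (30,0) [heading=0, draw]
  FD 9: (30,0) -> (39,0) [heading=0, draw]
  -- iteration 4/5 --
  FD 4: (39,0) -> (43,0) [heading=0, draw]
  FD 9: (43,0) -> (52,0) [heading=0, draw]
  -- iteration 5/5 --
  FD 4: (52,0) -> (56,0) [heading=0, draw]
  FD 9: (56,0) -> (65,0) [heading=0, draw]
]
RT 45: heading 0 -> 315
Final: pos=(65,0), heading=315, 10 segment(s) drawn
Waypoints (11 total):
(0, 0)
(4, 0)
(13, 0)
(17, 0)
(26, 0)
(30, 0)
(39, 0)
(43, 0)
(52, 0)
(56, 0)
(65, 0)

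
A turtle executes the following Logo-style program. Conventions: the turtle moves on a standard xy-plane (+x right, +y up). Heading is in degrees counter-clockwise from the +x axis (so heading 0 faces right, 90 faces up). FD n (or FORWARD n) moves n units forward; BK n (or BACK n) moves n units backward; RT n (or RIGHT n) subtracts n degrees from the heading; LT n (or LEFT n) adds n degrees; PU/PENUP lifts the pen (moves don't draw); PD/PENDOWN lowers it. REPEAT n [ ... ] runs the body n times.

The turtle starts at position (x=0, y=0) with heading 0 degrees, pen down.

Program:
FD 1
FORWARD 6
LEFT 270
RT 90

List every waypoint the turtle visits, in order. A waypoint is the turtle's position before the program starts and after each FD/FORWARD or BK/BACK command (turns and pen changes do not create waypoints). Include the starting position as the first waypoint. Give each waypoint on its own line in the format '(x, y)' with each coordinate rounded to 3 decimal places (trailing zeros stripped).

Executing turtle program step by step:
Start: pos=(0,0), heading=0, pen down
FD 1: (0,0) -> (1,0) [heading=0, draw]
FD 6: (1,0) -> (7,0) [heading=0, draw]
LT 270: heading 0 -> 270
RT 90: heading 270 -> 180
Final: pos=(7,0), heading=180, 2 segment(s) drawn
Waypoints (3 total):
(0, 0)
(1, 0)
(7, 0)

Answer: (0, 0)
(1, 0)
(7, 0)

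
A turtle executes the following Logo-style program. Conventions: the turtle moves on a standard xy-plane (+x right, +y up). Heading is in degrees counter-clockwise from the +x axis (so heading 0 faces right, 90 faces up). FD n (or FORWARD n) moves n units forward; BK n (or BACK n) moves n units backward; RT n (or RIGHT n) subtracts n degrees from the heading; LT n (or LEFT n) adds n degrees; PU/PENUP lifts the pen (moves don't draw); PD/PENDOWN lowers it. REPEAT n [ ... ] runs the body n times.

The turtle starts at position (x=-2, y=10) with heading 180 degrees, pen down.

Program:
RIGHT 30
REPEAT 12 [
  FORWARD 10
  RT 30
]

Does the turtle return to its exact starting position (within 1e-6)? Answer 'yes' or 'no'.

Executing turtle program step by step:
Start: pos=(-2,10), heading=180, pen down
RT 30: heading 180 -> 150
REPEAT 12 [
  -- iteration 1/12 --
  FD 10: (-2,10) -> (-10.66,15) [heading=150, draw]
  RT 30: heading 150 -> 120
  -- iteration 2/12 --
  FD 10: (-10.66,15) -> (-15.66,23.66) [heading=120, draw]
  RT 30: heading 120 -> 90
  -- iteration 3/12 --
  FD 10: (-15.66,23.66) -> (-15.66,33.66) [heading=90, draw]
  RT 30: heading 90 -> 60
  -- iteration 4/12 --
  FD 10: (-15.66,33.66) -> (-10.66,42.321) [heading=60, draw]
  RT 30: heading 60 -> 30
  -- iteration 5/12 --
  FD 10: (-10.66,42.321) -> (-2,47.321) [heading=30, draw]
  RT 30: heading 30 -> 0
  -- iteration 6/12 --
  FD 10: (-2,47.321) -> (8,47.321) [heading=0, draw]
  RT 30: heading 0 -> 330
  -- iteration 7/12 --
  FD 10: (8,47.321) -> (16.66,42.321) [heading=330, draw]
  RT 30: heading 330 -> 300
  -- iteration 8/12 --
  FD 10: (16.66,42.321) -> (21.66,33.66) [heading=300, draw]
  RT 30: heading 300 -> 270
  -- iteration 9/12 --
  FD 10: (21.66,33.66) -> (21.66,23.66) [heading=270, draw]
  RT 30: heading 270 -> 240
  -- iteration 10/12 --
  FD 10: (21.66,23.66) -> (16.66,15) [heading=240, draw]
  RT 30: heading 240 -> 210
  -- iteration 11/12 --
  FD 10: (16.66,15) -> (8,10) [heading=210, draw]
  RT 30: heading 210 -> 180
  -- iteration 12/12 --
  FD 10: (8,10) -> (-2,10) [heading=180, draw]
  RT 30: heading 180 -> 150
]
Final: pos=(-2,10), heading=150, 12 segment(s) drawn

Start position: (-2, 10)
Final position: (-2, 10)
Distance = 0; < 1e-6 -> CLOSED

Answer: yes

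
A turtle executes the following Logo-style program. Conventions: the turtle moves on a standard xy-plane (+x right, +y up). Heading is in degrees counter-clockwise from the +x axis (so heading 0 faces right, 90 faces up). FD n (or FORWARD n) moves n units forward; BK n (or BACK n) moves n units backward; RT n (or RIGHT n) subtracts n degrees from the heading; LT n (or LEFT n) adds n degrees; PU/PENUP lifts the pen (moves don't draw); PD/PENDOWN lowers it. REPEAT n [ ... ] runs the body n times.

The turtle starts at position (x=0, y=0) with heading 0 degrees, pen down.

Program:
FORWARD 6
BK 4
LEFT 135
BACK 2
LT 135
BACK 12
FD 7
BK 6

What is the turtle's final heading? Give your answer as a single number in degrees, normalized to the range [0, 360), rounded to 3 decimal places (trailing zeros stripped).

Answer: 270

Derivation:
Executing turtle program step by step:
Start: pos=(0,0), heading=0, pen down
FD 6: (0,0) -> (6,0) [heading=0, draw]
BK 4: (6,0) -> (2,0) [heading=0, draw]
LT 135: heading 0 -> 135
BK 2: (2,0) -> (3.414,-1.414) [heading=135, draw]
LT 135: heading 135 -> 270
BK 12: (3.414,-1.414) -> (3.414,10.586) [heading=270, draw]
FD 7: (3.414,10.586) -> (3.414,3.586) [heading=270, draw]
BK 6: (3.414,3.586) -> (3.414,9.586) [heading=270, draw]
Final: pos=(3.414,9.586), heading=270, 6 segment(s) drawn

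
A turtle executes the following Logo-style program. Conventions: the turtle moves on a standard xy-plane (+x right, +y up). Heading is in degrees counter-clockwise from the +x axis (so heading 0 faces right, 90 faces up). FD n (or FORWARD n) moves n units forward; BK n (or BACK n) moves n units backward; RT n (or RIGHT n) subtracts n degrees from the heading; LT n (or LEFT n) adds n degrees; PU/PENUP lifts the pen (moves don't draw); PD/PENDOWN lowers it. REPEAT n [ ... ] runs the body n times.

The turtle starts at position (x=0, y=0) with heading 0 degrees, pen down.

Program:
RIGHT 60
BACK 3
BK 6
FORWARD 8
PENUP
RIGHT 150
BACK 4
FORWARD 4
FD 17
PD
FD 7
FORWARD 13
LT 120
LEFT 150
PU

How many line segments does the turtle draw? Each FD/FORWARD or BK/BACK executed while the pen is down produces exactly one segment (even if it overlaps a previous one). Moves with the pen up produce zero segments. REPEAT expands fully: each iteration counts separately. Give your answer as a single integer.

Answer: 5

Derivation:
Executing turtle program step by step:
Start: pos=(0,0), heading=0, pen down
RT 60: heading 0 -> 300
BK 3: (0,0) -> (-1.5,2.598) [heading=300, draw]
BK 6: (-1.5,2.598) -> (-4.5,7.794) [heading=300, draw]
FD 8: (-4.5,7.794) -> (-0.5,0.866) [heading=300, draw]
PU: pen up
RT 150: heading 300 -> 150
BK 4: (-0.5,0.866) -> (2.964,-1.134) [heading=150, move]
FD 4: (2.964,-1.134) -> (-0.5,0.866) [heading=150, move]
FD 17: (-0.5,0.866) -> (-15.222,9.366) [heading=150, move]
PD: pen down
FD 7: (-15.222,9.366) -> (-21.285,12.866) [heading=150, draw]
FD 13: (-21.285,12.866) -> (-32.543,19.366) [heading=150, draw]
LT 120: heading 150 -> 270
LT 150: heading 270 -> 60
PU: pen up
Final: pos=(-32.543,19.366), heading=60, 5 segment(s) drawn
Segments drawn: 5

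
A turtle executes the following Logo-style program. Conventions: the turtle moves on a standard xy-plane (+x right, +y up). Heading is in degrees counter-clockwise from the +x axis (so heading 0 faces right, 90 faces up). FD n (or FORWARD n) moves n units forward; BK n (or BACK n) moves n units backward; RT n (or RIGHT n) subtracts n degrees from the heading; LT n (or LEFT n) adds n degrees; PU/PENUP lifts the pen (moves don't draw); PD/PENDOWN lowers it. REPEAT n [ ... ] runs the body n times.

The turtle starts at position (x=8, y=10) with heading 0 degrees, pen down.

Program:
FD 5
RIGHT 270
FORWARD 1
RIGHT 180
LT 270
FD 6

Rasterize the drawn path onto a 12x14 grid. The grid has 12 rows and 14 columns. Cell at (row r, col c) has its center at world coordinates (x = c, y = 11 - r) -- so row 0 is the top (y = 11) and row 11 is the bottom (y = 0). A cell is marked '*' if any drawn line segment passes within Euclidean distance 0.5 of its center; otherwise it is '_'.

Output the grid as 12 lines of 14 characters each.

Answer: _______*******
________******
______________
______________
______________
______________
______________
______________
______________
______________
______________
______________

Derivation:
Segment 0: (8,10) -> (13,10)
Segment 1: (13,10) -> (13,11)
Segment 2: (13,11) -> (7,11)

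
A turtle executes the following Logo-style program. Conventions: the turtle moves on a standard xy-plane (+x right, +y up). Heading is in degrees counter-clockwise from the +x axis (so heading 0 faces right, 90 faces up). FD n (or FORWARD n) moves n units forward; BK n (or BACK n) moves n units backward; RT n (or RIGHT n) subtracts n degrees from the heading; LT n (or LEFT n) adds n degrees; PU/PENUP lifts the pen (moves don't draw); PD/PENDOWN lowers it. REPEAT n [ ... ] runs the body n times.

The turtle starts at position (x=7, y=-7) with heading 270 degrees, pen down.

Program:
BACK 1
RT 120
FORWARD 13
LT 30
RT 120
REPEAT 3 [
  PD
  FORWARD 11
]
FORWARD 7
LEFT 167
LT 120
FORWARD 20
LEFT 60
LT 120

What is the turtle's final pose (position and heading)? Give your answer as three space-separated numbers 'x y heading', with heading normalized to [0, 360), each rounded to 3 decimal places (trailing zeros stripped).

Executing turtle program step by step:
Start: pos=(7,-7), heading=270, pen down
BK 1: (7,-7) -> (7,-6) [heading=270, draw]
RT 120: heading 270 -> 150
FD 13: (7,-6) -> (-4.258,0.5) [heading=150, draw]
LT 30: heading 150 -> 180
RT 120: heading 180 -> 60
REPEAT 3 [
  -- iteration 1/3 --
  PD: pen down
  FD 11: (-4.258,0.5) -> (1.242,10.026) [heading=60, draw]
  -- iteration 2/3 --
  PD: pen down
  FD 11: (1.242,10.026) -> (6.742,19.553) [heading=60, draw]
  -- iteration 3/3 --
  PD: pen down
  FD 11: (6.742,19.553) -> (12.242,29.079) [heading=60, draw]
]
FD 7: (12.242,29.079) -> (15.742,35.141) [heading=60, draw]
LT 167: heading 60 -> 227
LT 120: heading 227 -> 347
FD 20: (15.742,35.141) -> (35.229,30.642) [heading=347, draw]
LT 60: heading 347 -> 47
LT 120: heading 47 -> 167
Final: pos=(35.229,30.642), heading=167, 7 segment(s) drawn

Answer: 35.229 30.642 167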